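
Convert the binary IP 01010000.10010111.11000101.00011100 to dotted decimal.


01010000 = 80
10010111 = 151
11000101 = 197
00011100 = 28
IP: 80.151.197.28


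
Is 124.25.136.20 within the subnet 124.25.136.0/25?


Subnet network: 124.25.136.0
Test IP AND mask: 124.25.136.0
Yes, 124.25.136.20 is in 124.25.136.0/25


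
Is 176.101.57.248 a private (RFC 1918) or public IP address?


RFC 1918 private ranges:
  10.0.0.0/8 (10.0.0.0 - 10.255.255.255)
  172.16.0.0/12 (172.16.0.0 - 172.31.255.255)
  192.168.0.0/16 (192.168.0.0 - 192.168.255.255)
Public (not in any RFC 1918 range)


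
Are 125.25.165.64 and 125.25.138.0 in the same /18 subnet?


Mask: 255.255.192.0
125.25.165.64 AND mask = 125.25.128.0
125.25.138.0 AND mask = 125.25.128.0
Yes, same subnet (125.25.128.0)


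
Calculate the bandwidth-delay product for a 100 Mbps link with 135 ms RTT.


BDP = bandwidth * RTT
= 100 Mbps * 135 ms
= 100 * 1e6 * 135 / 1000 bits
= 13500000 bits
= 1687500 bytes
= 1647.9492 KB
BDP = 13500000 bits (1687500 bytes)


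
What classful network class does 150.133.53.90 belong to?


First octet: 150
Binary: 10010110
10xxxxxx -> Class B (128-191)
Class B, default mask 255.255.0.0 (/16)


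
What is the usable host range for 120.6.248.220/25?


Network: 120.6.248.128
Broadcast: 120.6.248.255
First usable = network + 1
Last usable = broadcast - 1
Range: 120.6.248.129 to 120.6.248.254


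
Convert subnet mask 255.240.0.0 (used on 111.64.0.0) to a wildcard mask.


Subnet mask: 255.240.0.0
Wildcard = 255.255.255.255 - subnet mask
255 - 255 = 0
255 - 240 = 15
255 - 0 = 255
255 - 0 = 255
Wildcard: 0.15.255.255


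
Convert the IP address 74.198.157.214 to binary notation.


74 = 01001010
198 = 11000110
157 = 10011101
214 = 11010110
Binary: 01001010.11000110.10011101.11010110


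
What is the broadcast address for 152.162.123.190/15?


Network: 152.162.0.0/15
Host bits = 17
Set all host bits to 1:
Broadcast: 152.163.255.255


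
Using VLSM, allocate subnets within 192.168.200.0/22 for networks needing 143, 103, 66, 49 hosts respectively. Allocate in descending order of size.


143 hosts -> /24 (254 usable): 192.168.200.0/24
103 hosts -> /25 (126 usable): 192.168.201.0/25
66 hosts -> /25 (126 usable): 192.168.201.128/25
49 hosts -> /26 (62 usable): 192.168.202.0/26
Allocation: 192.168.200.0/24 (143 hosts, 254 usable); 192.168.201.0/25 (103 hosts, 126 usable); 192.168.201.128/25 (66 hosts, 126 usable); 192.168.202.0/26 (49 hosts, 62 usable)


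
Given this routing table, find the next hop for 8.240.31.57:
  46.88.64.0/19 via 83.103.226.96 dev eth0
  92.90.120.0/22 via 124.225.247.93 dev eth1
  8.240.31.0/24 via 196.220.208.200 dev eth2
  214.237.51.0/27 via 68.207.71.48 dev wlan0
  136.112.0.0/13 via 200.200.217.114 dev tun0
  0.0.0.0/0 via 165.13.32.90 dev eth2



Longest prefix match for 8.240.31.57:
  /19 46.88.64.0: no
  /22 92.90.120.0: no
  /24 8.240.31.0: MATCH
  /27 214.237.51.0: no
  /13 136.112.0.0: no
  /0 0.0.0.0: MATCH
Selected: next-hop 196.220.208.200 via eth2 (matched /24)


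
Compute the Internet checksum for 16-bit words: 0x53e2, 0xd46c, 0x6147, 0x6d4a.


Sum all words (with carry folding):
+ 0x53e2 = 0x53e2
+ 0xd46c = 0x284f
+ 0x6147 = 0x8996
+ 0x6d4a = 0xf6e0
One's complement: ~0xf6e0
Checksum = 0x091f


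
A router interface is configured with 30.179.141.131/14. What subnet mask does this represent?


/14 means 14 network bits, 18 host bits
Binary: 11111111111111000000000000000000
Mask: 255.252.0.0


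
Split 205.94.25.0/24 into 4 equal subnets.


New prefix = 24 + 2 = 26
Each subnet has 64 addresses
  205.94.25.0/26
  205.94.25.64/26
  205.94.25.128/26
  205.94.25.192/26
Subnets: 205.94.25.0/26, 205.94.25.64/26, 205.94.25.128/26, 205.94.25.192/26


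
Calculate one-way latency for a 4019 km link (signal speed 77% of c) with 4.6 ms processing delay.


Speed = 0.77 * 3e5 km/s = 231000 km/s
Propagation delay = 4019 / 231000 = 0.0174 s = 17.3983 ms
Processing delay = 4.6 ms
Total one-way latency = 21.9983 ms


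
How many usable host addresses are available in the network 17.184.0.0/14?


Host bits = 32 - 14 = 18
Total addresses = 2^18 = 262144
Usable = total - 2 (network and broadcast)
Usable hosts: 262142


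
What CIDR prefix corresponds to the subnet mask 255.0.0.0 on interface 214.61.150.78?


Binary: 11111111.00000000.00000000.00000000
Count leading 1s
Prefix: /8


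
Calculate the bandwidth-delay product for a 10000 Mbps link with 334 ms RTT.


BDP = bandwidth * RTT
= 10000 Mbps * 334 ms
= 10000 * 1e6 * 334 / 1000 bits
= 3340000000 bits
= 417500000 bytes
= 407714.8438 KB
BDP = 3340000000 bits (417500000 bytes)


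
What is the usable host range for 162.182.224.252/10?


Network: 162.128.0.0
Broadcast: 162.191.255.255
First usable = network + 1
Last usable = broadcast - 1
Range: 162.128.0.1 to 162.191.255.254


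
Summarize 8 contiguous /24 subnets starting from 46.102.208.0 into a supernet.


Original prefix: /24
Number of subnets: 8 = 2^3
New prefix = 24 - 3 = 21
Supernet: 46.102.208.0/21


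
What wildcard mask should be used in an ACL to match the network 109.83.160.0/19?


Subnet mask: 255.255.224.0
Wildcard = 255.255.255.255 - subnet mask
255 - 255 = 0
255 - 255 = 0
255 - 224 = 31
255 - 0 = 255
Wildcard: 0.0.31.255


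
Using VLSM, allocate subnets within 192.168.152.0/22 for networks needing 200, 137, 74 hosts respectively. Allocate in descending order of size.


200 hosts -> /24 (254 usable): 192.168.152.0/24
137 hosts -> /24 (254 usable): 192.168.153.0/24
74 hosts -> /25 (126 usable): 192.168.154.0/25
Allocation: 192.168.152.0/24 (200 hosts, 254 usable); 192.168.153.0/24 (137 hosts, 254 usable); 192.168.154.0/25 (74 hosts, 126 usable)


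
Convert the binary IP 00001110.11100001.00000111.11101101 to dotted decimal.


00001110 = 14
11100001 = 225
00000111 = 7
11101101 = 237
IP: 14.225.7.237


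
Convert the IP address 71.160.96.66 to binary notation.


71 = 01000111
160 = 10100000
96 = 01100000
66 = 01000010
Binary: 01000111.10100000.01100000.01000010


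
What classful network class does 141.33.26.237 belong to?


First octet: 141
Binary: 10001101
10xxxxxx -> Class B (128-191)
Class B, default mask 255.255.0.0 (/16)


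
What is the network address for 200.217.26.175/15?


IP:   11001000.11011001.00011010.10101111
Mask: 11111111.11111110.00000000.00000000
AND operation:
Net:  11001000.11011000.00000000.00000000
Network: 200.216.0.0/15


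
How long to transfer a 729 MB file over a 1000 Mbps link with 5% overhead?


Effective throughput = 1000 * (1 - 5/100) = 950 Mbps
File size in Mb = 729 * 8 = 5832 Mb
Time = 5832 / 950
Time = 6.1389 seconds


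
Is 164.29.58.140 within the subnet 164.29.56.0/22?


Subnet network: 164.29.56.0
Test IP AND mask: 164.29.56.0
Yes, 164.29.58.140 is in 164.29.56.0/22


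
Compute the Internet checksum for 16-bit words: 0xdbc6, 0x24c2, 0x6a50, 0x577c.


Sum all words (with carry folding):
+ 0xdbc6 = 0xdbc6
+ 0x24c2 = 0x0089
+ 0x6a50 = 0x6ad9
+ 0x577c = 0xc255
One's complement: ~0xc255
Checksum = 0x3daa


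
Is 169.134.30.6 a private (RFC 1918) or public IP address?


RFC 1918 private ranges:
  10.0.0.0/8 (10.0.0.0 - 10.255.255.255)
  172.16.0.0/12 (172.16.0.0 - 172.31.255.255)
  192.168.0.0/16 (192.168.0.0 - 192.168.255.255)
Public (not in any RFC 1918 range)


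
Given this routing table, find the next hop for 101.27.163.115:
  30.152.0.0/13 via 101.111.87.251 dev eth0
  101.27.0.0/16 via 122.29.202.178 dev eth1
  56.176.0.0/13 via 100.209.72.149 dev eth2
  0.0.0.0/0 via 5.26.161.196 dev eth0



Longest prefix match for 101.27.163.115:
  /13 30.152.0.0: no
  /16 101.27.0.0: MATCH
  /13 56.176.0.0: no
  /0 0.0.0.0: MATCH
Selected: next-hop 122.29.202.178 via eth1 (matched /16)


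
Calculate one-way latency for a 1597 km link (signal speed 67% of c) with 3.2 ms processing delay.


Speed = 0.67 * 3e5 km/s = 201000 km/s
Propagation delay = 1597 / 201000 = 0.0079 s = 7.9453 ms
Processing delay = 3.2 ms
Total one-way latency = 11.1453 ms


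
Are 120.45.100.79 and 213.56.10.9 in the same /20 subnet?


Mask: 255.255.240.0
120.45.100.79 AND mask = 120.45.96.0
213.56.10.9 AND mask = 213.56.0.0
No, different subnets (120.45.96.0 vs 213.56.0.0)


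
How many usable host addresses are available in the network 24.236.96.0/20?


Host bits = 32 - 20 = 12
Total addresses = 2^12 = 4096
Usable = total - 2 (network and broadcast)
Usable hosts: 4094


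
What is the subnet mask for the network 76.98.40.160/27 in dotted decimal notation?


/27 means 27 network bits, 5 host bits
Binary: 11111111111111111111111111100000
Mask: 255.255.255.224


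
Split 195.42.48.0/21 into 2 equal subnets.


New prefix = 21 + 1 = 22
Each subnet has 1024 addresses
  195.42.48.0/22
  195.42.52.0/22
Subnets: 195.42.48.0/22, 195.42.52.0/22


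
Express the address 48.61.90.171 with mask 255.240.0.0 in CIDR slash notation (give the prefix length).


Binary: 11111111.11110000.00000000.00000000
Count leading 1s
Prefix: /12


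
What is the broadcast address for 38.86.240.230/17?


Network: 38.86.128.0/17
Host bits = 15
Set all host bits to 1:
Broadcast: 38.86.255.255


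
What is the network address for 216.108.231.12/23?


IP:   11011000.01101100.11100111.00001100
Mask: 11111111.11111111.11111110.00000000
AND operation:
Net:  11011000.01101100.11100110.00000000
Network: 216.108.230.0/23


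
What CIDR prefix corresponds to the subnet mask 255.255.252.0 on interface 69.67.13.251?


Binary: 11111111.11111111.11111100.00000000
Count leading 1s
Prefix: /22


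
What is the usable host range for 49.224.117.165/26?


Network: 49.224.117.128
Broadcast: 49.224.117.191
First usable = network + 1
Last usable = broadcast - 1
Range: 49.224.117.129 to 49.224.117.190


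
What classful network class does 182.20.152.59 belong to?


First octet: 182
Binary: 10110110
10xxxxxx -> Class B (128-191)
Class B, default mask 255.255.0.0 (/16)


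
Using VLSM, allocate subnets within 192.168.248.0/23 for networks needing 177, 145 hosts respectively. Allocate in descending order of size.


177 hosts -> /24 (254 usable): 192.168.248.0/24
145 hosts -> /24 (254 usable): 192.168.249.0/24
Allocation: 192.168.248.0/24 (177 hosts, 254 usable); 192.168.249.0/24 (145 hosts, 254 usable)


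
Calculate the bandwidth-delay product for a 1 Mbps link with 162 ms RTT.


BDP = bandwidth * RTT
= 1 Mbps * 162 ms
= 1 * 1e6 * 162 / 1000 bits
= 162000 bits
= 20250 bytes
= 19.7754 KB
BDP = 162000 bits (20250 bytes)


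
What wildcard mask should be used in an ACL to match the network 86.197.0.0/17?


Subnet mask: 255.255.128.0
Wildcard = 255.255.255.255 - subnet mask
255 - 255 = 0
255 - 255 = 0
255 - 128 = 127
255 - 0 = 255
Wildcard: 0.0.127.255


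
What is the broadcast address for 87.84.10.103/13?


Network: 87.80.0.0/13
Host bits = 19
Set all host bits to 1:
Broadcast: 87.87.255.255


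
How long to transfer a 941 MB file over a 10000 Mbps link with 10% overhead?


Effective throughput = 10000 * (1 - 10/100) = 9000 Mbps
File size in Mb = 941 * 8 = 7528 Mb
Time = 7528 / 9000
Time = 0.8364 seconds


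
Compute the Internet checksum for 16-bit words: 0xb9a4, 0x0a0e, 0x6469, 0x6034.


Sum all words (with carry folding):
+ 0xb9a4 = 0xb9a4
+ 0x0a0e = 0xc3b2
+ 0x6469 = 0x281c
+ 0x6034 = 0x8850
One's complement: ~0x8850
Checksum = 0x77af


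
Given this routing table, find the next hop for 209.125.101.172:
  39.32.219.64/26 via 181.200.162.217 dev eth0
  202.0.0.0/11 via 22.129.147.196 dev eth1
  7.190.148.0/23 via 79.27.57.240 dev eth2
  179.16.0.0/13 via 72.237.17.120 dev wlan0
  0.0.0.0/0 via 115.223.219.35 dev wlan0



Longest prefix match for 209.125.101.172:
  /26 39.32.219.64: no
  /11 202.0.0.0: no
  /23 7.190.148.0: no
  /13 179.16.0.0: no
  /0 0.0.0.0: MATCH
Selected: next-hop 115.223.219.35 via wlan0 (matched /0)


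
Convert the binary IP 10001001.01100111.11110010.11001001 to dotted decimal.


10001001 = 137
01100111 = 103
11110010 = 242
11001001 = 201
IP: 137.103.242.201


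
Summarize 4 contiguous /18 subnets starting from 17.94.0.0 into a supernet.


Original prefix: /18
Number of subnets: 4 = 2^2
New prefix = 18 - 2 = 16
Supernet: 17.94.0.0/16


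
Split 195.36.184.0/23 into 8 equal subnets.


New prefix = 23 + 3 = 26
Each subnet has 64 addresses
  195.36.184.0/26
  195.36.184.64/26
  195.36.184.128/26
  195.36.184.192/26
  195.36.185.0/26
  195.36.185.64/26
  195.36.185.128/26
  195.36.185.192/26
Subnets: 195.36.184.0/26, 195.36.184.64/26, 195.36.184.128/26, 195.36.184.192/26, 195.36.185.0/26, 195.36.185.64/26, 195.36.185.128/26, 195.36.185.192/26


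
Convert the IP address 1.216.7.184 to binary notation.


1 = 00000001
216 = 11011000
7 = 00000111
184 = 10111000
Binary: 00000001.11011000.00000111.10111000


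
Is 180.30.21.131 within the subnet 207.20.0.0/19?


Subnet network: 207.20.0.0
Test IP AND mask: 180.30.0.0
No, 180.30.21.131 is not in 207.20.0.0/19


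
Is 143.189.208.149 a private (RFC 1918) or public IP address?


RFC 1918 private ranges:
  10.0.0.0/8 (10.0.0.0 - 10.255.255.255)
  172.16.0.0/12 (172.16.0.0 - 172.31.255.255)
  192.168.0.0/16 (192.168.0.0 - 192.168.255.255)
Public (not in any RFC 1918 range)


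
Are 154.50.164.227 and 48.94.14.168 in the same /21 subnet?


Mask: 255.255.248.0
154.50.164.227 AND mask = 154.50.160.0
48.94.14.168 AND mask = 48.94.8.0
No, different subnets (154.50.160.0 vs 48.94.8.0)


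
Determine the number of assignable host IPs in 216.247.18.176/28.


Host bits = 32 - 28 = 4
Total addresses = 2^4 = 16
Usable = total - 2 (network and broadcast)
Usable hosts: 14


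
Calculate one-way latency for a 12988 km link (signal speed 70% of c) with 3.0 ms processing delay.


Speed = 0.7 * 3e5 km/s = 210000 km/s
Propagation delay = 12988 / 210000 = 0.0618 s = 61.8476 ms
Processing delay = 3.0 ms
Total one-way latency = 64.8476 ms


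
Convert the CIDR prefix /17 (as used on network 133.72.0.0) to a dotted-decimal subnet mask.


/17 means 17 network bits, 15 host bits
Binary: 11111111111111111000000000000000
Mask: 255.255.128.0


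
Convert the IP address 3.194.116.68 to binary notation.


3 = 00000011
194 = 11000010
116 = 01110100
68 = 01000100
Binary: 00000011.11000010.01110100.01000100


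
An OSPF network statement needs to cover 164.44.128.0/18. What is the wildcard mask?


Subnet mask: 255.255.192.0
Wildcard = 255.255.255.255 - subnet mask
255 - 255 = 0
255 - 255 = 0
255 - 192 = 63
255 - 0 = 255
Wildcard: 0.0.63.255


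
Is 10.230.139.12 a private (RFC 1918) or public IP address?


RFC 1918 private ranges:
  10.0.0.0/8 (10.0.0.0 - 10.255.255.255)
  172.16.0.0/12 (172.16.0.0 - 172.31.255.255)
  192.168.0.0/16 (192.168.0.0 - 192.168.255.255)
Private (in 10.0.0.0/8)


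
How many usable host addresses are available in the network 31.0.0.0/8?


Host bits = 32 - 8 = 24
Total addresses = 2^24 = 16777216
Usable = total - 2 (network and broadcast)
Usable hosts: 16777214


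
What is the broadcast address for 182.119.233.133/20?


Network: 182.119.224.0/20
Host bits = 12
Set all host bits to 1:
Broadcast: 182.119.239.255


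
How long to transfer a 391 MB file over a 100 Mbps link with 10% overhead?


Effective throughput = 100 * (1 - 10/100) = 90 Mbps
File size in Mb = 391 * 8 = 3128 Mb
Time = 3128 / 90
Time = 34.7556 seconds


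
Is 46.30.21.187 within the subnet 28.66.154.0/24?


Subnet network: 28.66.154.0
Test IP AND mask: 46.30.21.0
No, 46.30.21.187 is not in 28.66.154.0/24


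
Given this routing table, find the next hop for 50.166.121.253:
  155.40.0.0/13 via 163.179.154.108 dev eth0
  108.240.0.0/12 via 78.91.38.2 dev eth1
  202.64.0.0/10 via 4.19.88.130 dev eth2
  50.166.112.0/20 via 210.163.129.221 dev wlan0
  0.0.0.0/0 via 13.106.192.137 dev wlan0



Longest prefix match for 50.166.121.253:
  /13 155.40.0.0: no
  /12 108.240.0.0: no
  /10 202.64.0.0: no
  /20 50.166.112.0: MATCH
  /0 0.0.0.0: MATCH
Selected: next-hop 210.163.129.221 via wlan0 (matched /20)


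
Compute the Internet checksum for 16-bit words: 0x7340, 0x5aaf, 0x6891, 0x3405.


Sum all words (with carry folding):
+ 0x7340 = 0x7340
+ 0x5aaf = 0xcdef
+ 0x6891 = 0x3681
+ 0x3405 = 0x6a86
One's complement: ~0x6a86
Checksum = 0x9579


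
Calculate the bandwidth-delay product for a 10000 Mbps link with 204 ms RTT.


BDP = bandwidth * RTT
= 10000 Mbps * 204 ms
= 10000 * 1e6 * 204 / 1000 bits
= 2040000000 bits
= 255000000 bytes
= 249023.4375 KB
BDP = 2040000000 bits (255000000 bytes)


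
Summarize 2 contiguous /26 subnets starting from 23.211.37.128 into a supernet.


Original prefix: /26
Number of subnets: 2 = 2^1
New prefix = 26 - 1 = 25
Supernet: 23.211.37.128/25


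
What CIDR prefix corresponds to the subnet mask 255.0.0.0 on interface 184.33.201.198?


Binary: 11111111.00000000.00000000.00000000
Count leading 1s
Prefix: /8


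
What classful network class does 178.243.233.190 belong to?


First octet: 178
Binary: 10110010
10xxxxxx -> Class B (128-191)
Class B, default mask 255.255.0.0 (/16)


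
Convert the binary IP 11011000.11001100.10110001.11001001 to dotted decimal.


11011000 = 216
11001100 = 204
10110001 = 177
11001001 = 201
IP: 216.204.177.201


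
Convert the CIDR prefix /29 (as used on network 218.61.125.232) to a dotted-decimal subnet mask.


/29 means 29 network bits, 3 host bits
Binary: 11111111111111111111111111111000
Mask: 255.255.255.248


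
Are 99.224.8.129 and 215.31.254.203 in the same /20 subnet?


Mask: 255.255.240.0
99.224.8.129 AND mask = 99.224.0.0
215.31.254.203 AND mask = 215.31.240.0
No, different subnets (99.224.0.0 vs 215.31.240.0)


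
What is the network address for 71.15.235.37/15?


IP:   01000111.00001111.11101011.00100101
Mask: 11111111.11111110.00000000.00000000
AND operation:
Net:  01000111.00001110.00000000.00000000
Network: 71.14.0.0/15


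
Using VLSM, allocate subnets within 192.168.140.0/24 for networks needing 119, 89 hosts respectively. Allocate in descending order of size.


119 hosts -> /25 (126 usable): 192.168.140.0/25
89 hosts -> /25 (126 usable): 192.168.140.128/25
Allocation: 192.168.140.0/25 (119 hosts, 126 usable); 192.168.140.128/25 (89 hosts, 126 usable)


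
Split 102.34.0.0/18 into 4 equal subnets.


New prefix = 18 + 2 = 20
Each subnet has 4096 addresses
  102.34.0.0/20
  102.34.16.0/20
  102.34.32.0/20
  102.34.48.0/20
Subnets: 102.34.0.0/20, 102.34.16.0/20, 102.34.32.0/20, 102.34.48.0/20


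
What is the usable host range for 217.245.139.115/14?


Network: 217.244.0.0
Broadcast: 217.247.255.255
First usable = network + 1
Last usable = broadcast - 1
Range: 217.244.0.1 to 217.247.255.254


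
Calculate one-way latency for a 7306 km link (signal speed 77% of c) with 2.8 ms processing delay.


Speed = 0.77 * 3e5 km/s = 231000 km/s
Propagation delay = 7306 / 231000 = 0.0316 s = 31.6277 ms
Processing delay = 2.8 ms
Total one-way latency = 34.4277 ms


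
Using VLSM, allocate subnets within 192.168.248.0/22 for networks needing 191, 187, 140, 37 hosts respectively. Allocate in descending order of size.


191 hosts -> /24 (254 usable): 192.168.248.0/24
187 hosts -> /24 (254 usable): 192.168.249.0/24
140 hosts -> /24 (254 usable): 192.168.250.0/24
37 hosts -> /26 (62 usable): 192.168.251.0/26
Allocation: 192.168.248.0/24 (191 hosts, 254 usable); 192.168.249.0/24 (187 hosts, 254 usable); 192.168.250.0/24 (140 hosts, 254 usable); 192.168.251.0/26 (37 hosts, 62 usable)


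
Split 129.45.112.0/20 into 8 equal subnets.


New prefix = 20 + 3 = 23
Each subnet has 512 addresses
  129.45.112.0/23
  129.45.114.0/23
  129.45.116.0/23
  129.45.118.0/23
  129.45.120.0/23
  129.45.122.0/23
  129.45.124.0/23
  129.45.126.0/23
Subnets: 129.45.112.0/23, 129.45.114.0/23, 129.45.116.0/23, 129.45.118.0/23, 129.45.120.0/23, 129.45.122.0/23, 129.45.124.0/23, 129.45.126.0/23


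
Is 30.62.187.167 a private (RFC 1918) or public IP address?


RFC 1918 private ranges:
  10.0.0.0/8 (10.0.0.0 - 10.255.255.255)
  172.16.0.0/12 (172.16.0.0 - 172.31.255.255)
  192.168.0.0/16 (192.168.0.0 - 192.168.255.255)
Public (not in any RFC 1918 range)


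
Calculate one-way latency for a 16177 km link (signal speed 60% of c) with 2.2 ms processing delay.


Speed = 0.6 * 3e5 km/s = 180000 km/s
Propagation delay = 16177 / 180000 = 0.0899 s = 89.8722 ms
Processing delay = 2.2 ms
Total one-way latency = 92.0722 ms


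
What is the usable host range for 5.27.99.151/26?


Network: 5.27.99.128
Broadcast: 5.27.99.191
First usable = network + 1
Last usable = broadcast - 1
Range: 5.27.99.129 to 5.27.99.190


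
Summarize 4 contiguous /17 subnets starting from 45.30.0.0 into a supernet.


Original prefix: /17
Number of subnets: 4 = 2^2
New prefix = 17 - 2 = 15
Supernet: 45.30.0.0/15


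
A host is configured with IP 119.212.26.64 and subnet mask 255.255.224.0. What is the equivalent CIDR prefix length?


Binary: 11111111.11111111.11100000.00000000
Count leading 1s
Prefix: /19


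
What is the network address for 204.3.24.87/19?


IP:   11001100.00000011.00011000.01010111
Mask: 11111111.11111111.11100000.00000000
AND operation:
Net:  11001100.00000011.00000000.00000000
Network: 204.3.0.0/19


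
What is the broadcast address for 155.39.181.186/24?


Network: 155.39.181.0/24
Host bits = 8
Set all host bits to 1:
Broadcast: 155.39.181.255


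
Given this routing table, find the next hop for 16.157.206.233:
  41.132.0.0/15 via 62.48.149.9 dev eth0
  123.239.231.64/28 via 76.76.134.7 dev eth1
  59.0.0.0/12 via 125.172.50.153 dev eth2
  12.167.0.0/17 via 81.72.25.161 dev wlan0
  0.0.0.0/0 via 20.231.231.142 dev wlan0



Longest prefix match for 16.157.206.233:
  /15 41.132.0.0: no
  /28 123.239.231.64: no
  /12 59.0.0.0: no
  /17 12.167.0.0: no
  /0 0.0.0.0: MATCH
Selected: next-hop 20.231.231.142 via wlan0 (matched /0)


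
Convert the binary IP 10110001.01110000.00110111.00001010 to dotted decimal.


10110001 = 177
01110000 = 112
00110111 = 55
00001010 = 10
IP: 177.112.55.10


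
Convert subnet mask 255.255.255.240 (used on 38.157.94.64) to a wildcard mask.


Subnet mask: 255.255.255.240
Wildcard = 255.255.255.255 - subnet mask
255 - 255 = 0
255 - 255 = 0
255 - 255 = 0
255 - 240 = 15
Wildcard: 0.0.0.15


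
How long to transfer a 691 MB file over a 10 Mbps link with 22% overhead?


Effective throughput = 10 * (1 - 22/100) = 7.8 Mbps
File size in Mb = 691 * 8 = 5528 Mb
Time = 5528 / 7.8
Time = 708.7179 seconds


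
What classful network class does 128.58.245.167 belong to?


First octet: 128
Binary: 10000000
10xxxxxx -> Class B (128-191)
Class B, default mask 255.255.0.0 (/16)


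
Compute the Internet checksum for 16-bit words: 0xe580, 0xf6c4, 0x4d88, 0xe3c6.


Sum all words (with carry folding):
+ 0xe580 = 0xe580
+ 0xf6c4 = 0xdc45
+ 0x4d88 = 0x29ce
+ 0xe3c6 = 0x0d95
One's complement: ~0x0d95
Checksum = 0xf26a


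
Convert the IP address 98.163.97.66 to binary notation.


98 = 01100010
163 = 10100011
97 = 01100001
66 = 01000010
Binary: 01100010.10100011.01100001.01000010


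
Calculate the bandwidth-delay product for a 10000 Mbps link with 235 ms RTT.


BDP = bandwidth * RTT
= 10000 Mbps * 235 ms
= 10000 * 1e6 * 235 / 1000 bits
= 2350000000 bits
= 293750000 bytes
= 286865.2344 KB
BDP = 2350000000 bits (293750000 bytes)


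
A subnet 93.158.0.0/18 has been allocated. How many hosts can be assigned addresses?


Host bits = 32 - 18 = 14
Total addresses = 2^14 = 16384
Usable = total - 2 (network and broadcast)
Usable hosts: 16382


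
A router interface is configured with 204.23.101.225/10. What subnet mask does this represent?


/10 means 10 network bits, 22 host bits
Binary: 11111111110000000000000000000000
Mask: 255.192.0.0


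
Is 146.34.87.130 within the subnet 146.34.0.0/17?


Subnet network: 146.34.0.0
Test IP AND mask: 146.34.0.0
Yes, 146.34.87.130 is in 146.34.0.0/17


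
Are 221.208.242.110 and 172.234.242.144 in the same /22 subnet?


Mask: 255.255.252.0
221.208.242.110 AND mask = 221.208.240.0
172.234.242.144 AND mask = 172.234.240.0
No, different subnets (221.208.240.0 vs 172.234.240.0)


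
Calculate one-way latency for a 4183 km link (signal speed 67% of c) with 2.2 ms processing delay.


Speed = 0.67 * 3e5 km/s = 201000 km/s
Propagation delay = 4183 / 201000 = 0.0208 s = 20.8109 ms
Processing delay = 2.2 ms
Total one-way latency = 23.0109 ms


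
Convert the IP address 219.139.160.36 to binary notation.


219 = 11011011
139 = 10001011
160 = 10100000
36 = 00100100
Binary: 11011011.10001011.10100000.00100100


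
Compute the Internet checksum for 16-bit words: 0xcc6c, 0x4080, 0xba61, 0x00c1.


Sum all words (with carry folding):
+ 0xcc6c = 0xcc6c
+ 0x4080 = 0x0ced
+ 0xba61 = 0xc74e
+ 0x00c1 = 0xc80f
One's complement: ~0xc80f
Checksum = 0x37f0


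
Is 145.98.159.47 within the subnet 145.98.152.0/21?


Subnet network: 145.98.152.0
Test IP AND mask: 145.98.152.0
Yes, 145.98.159.47 is in 145.98.152.0/21


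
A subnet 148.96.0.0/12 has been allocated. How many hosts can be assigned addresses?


Host bits = 32 - 12 = 20
Total addresses = 2^20 = 1048576
Usable = total - 2 (network and broadcast)
Usable hosts: 1048574


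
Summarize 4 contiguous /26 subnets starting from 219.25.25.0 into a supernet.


Original prefix: /26
Number of subnets: 4 = 2^2
New prefix = 26 - 2 = 24
Supernet: 219.25.25.0/24


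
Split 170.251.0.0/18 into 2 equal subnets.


New prefix = 18 + 1 = 19
Each subnet has 8192 addresses
  170.251.0.0/19
  170.251.32.0/19
Subnets: 170.251.0.0/19, 170.251.32.0/19


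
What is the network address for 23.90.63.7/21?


IP:   00010111.01011010.00111111.00000111
Mask: 11111111.11111111.11111000.00000000
AND operation:
Net:  00010111.01011010.00111000.00000000
Network: 23.90.56.0/21


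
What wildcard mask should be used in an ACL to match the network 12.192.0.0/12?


Subnet mask: 255.240.0.0
Wildcard = 255.255.255.255 - subnet mask
255 - 255 = 0
255 - 240 = 15
255 - 0 = 255
255 - 0 = 255
Wildcard: 0.15.255.255


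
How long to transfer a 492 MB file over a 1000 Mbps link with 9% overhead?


Effective throughput = 1000 * (1 - 9/100) = 910 Mbps
File size in Mb = 492 * 8 = 3936 Mb
Time = 3936 / 910
Time = 4.3253 seconds


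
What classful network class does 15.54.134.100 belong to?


First octet: 15
Binary: 00001111
0xxxxxxx -> Class A (1-126)
Class A, default mask 255.0.0.0 (/8)


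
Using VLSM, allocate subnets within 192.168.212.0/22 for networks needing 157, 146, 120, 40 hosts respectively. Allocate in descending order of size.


157 hosts -> /24 (254 usable): 192.168.212.0/24
146 hosts -> /24 (254 usable): 192.168.213.0/24
120 hosts -> /25 (126 usable): 192.168.214.0/25
40 hosts -> /26 (62 usable): 192.168.214.128/26
Allocation: 192.168.212.0/24 (157 hosts, 254 usable); 192.168.213.0/24 (146 hosts, 254 usable); 192.168.214.0/25 (120 hosts, 126 usable); 192.168.214.128/26 (40 hosts, 62 usable)


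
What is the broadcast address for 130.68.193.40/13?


Network: 130.64.0.0/13
Host bits = 19
Set all host bits to 1:
Broadcast: 130.71.255.255


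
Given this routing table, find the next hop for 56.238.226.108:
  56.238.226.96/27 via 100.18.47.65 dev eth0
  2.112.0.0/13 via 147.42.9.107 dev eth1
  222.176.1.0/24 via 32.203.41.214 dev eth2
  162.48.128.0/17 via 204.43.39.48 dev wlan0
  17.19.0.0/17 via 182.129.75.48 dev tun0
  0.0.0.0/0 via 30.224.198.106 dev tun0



Longest prefix match for 56.238.226.108:
  /27 56.238.226.96: MATCH
  /13 2.112.0.0: no
  /24 222.176.1.0: no
  /17 162.48.128.0: no
  /17 17.19.0.0: no
  /0 0.0.0.0: MATCH
Selected: next-hop 100.18.47.65 via eth0 (matched /27)


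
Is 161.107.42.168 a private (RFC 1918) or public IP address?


RFC 1918 private ranges:
  10.0.0.0/8 (10.0.0.0 - 10.255.255.255)
  172.16.0.0/12 (172.16.0.0 - 172.31.255.255)
  192.168.0.0/16 (192.168.0.0 - 192.168.255.255)
Public (not in any RFC 1918 range)


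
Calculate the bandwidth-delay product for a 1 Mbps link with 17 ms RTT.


BDP = bandwidth * RTT
= 1 Mbps * 17 ms
= 1 * 1e6 * 17 / 1000 bits
= 17000 bits
= 2125 bytes
= 2.0752 KB
BDP = 17000 bits (2125 bytes)


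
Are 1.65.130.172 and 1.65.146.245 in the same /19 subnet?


Mask: 255.255.224.0
1.65.130.172 AND mask = 1.65.128.0
1.65.146.245 AND mask = 1.65.128.0
Yes, same subnet (1.65.128.0)


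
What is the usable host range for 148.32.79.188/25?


Network: 148.32.79.128
Broadcast: 148.32.79.255
First usable = network + 1
Last usable = broadcast - 1
Range: 148.32.79.129 to 148.32.79.254


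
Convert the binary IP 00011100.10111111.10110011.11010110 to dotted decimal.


00011100 = 28
10111111 = 191
10110011 = 179
11010110 = 214
IP: 28.191.179.214


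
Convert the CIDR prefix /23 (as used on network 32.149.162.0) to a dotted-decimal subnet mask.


/23 means 23 network bits, 9 host bits
Binary: 11111111111111111111111000000000
Mask: 255.255.254.0


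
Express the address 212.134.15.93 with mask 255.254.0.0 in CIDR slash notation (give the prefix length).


Binary: 11111111.11111110.00000000.00000000
Count leading 1s
Prefix: /15


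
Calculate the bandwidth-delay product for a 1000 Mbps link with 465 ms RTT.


BDP = bandwidth * RTT
= 1000 Mbps * 465 ms
= 1000 * 1e6 * 465 / 1000 bits
= 465000000 bits
= 58125000 bytes
= 56762.6953 KB
BDP = 465000000 bits (58125000 bytes)


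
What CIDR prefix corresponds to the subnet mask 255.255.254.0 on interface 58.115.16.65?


Binary: 11111111.11111111.11111110.00000000
Count leading 1s
Prefix: /23


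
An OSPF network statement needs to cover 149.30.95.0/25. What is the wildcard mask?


Subnet mask: 255.255.255.128
Wildcard = 255.255.255.255 - subnet mask
255 - 255 = 0
255 - 255 = 0
255 - 255 = 0
255 - 128 = 127
Wildcard: 0.0.0.127


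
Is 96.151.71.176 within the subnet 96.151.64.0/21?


Subnet network: 96.151.64.0
Test IP AND mask: 96.151.64.0
Yes, 96.151.71.176 is in 96.151.64.0/21


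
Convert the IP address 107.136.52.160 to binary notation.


107 = 01101011
136 = 10001000
52 = 00110100
160 = 10100000
Binary: 01101011.10001000.00110100.10100000


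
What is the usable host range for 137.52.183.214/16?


Network: 137.52.0.0
Broadcast: 137.52.255.255
First usable = network + 1
Last usable = broadcast - 1
Range: 137.52.0.1 to 137.52.255.254


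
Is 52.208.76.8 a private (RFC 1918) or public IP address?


RFC 1918 private ranges:
  10.0.0.0/8 (10.0.0.0 - 10.255.255.255)
  172.16.0.0/12 (172.16.0.0 - 172.31.255.255)
  192.168.0.0/16 (192.168.0.0 - 192.168.255.255)
Public (not in any RFC 1918 range)


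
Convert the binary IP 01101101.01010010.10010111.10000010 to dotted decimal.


01101101 = 109
01010010 = 82
10010111 = 151
10000010 = 130
IP: 109.82.151.130


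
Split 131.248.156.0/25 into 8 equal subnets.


New prefix = 25 + 3 = 28
Each subnet has 16 addresses
  131.248.156.0/28
  131.248.156.16/28
  131.248.156.32/28
  131.248.156.48/28
  131.248.156.64/28
  131.248.156.80/28
  131.248.156.96/28
  131.248.156.112/28
Subnets: 131.248.156.0/28, 131.248.156.16/28, 131.248.156.32/28, 131.248.156.48/28, 131.248.156.64/28, 131.248.156.80/28, 131.248.156.96/28, 131.248.156.112/28


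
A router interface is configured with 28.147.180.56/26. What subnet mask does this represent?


/26 means 26 network bits, 6 host bits
Binary: 11111111111111111111111111000000
Mask: 255.255.255.192


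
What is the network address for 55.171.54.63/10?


IP:   00110111.10101011.00110110.00111111
Mask: 11111111.11000000.00000000.00000000
AND operation:
Net:  00110111.10000000.00000000.00000000
Network: 55.128.0.0/10


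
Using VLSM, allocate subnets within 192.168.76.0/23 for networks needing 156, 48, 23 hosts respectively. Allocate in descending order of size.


156 hosts -> /24 (254 usable): 192.168.76.0/24
48 hosts -> /26 (62 usable): 192.168.77.0/26
23 hosts -> /27 (30 usable): 192.168.77.64/27
Allocation: 192.168.76.0/24 (156 hosts, 254 usable); 192.168.77.0/26 (48 hosts, 62 usable); 192.168.77.64/27 (23 hosts, 30 usable)


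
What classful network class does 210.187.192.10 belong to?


First octet: 210
Binary: 11010010
110xxxxx -> Class C (192-223)
Class C, default mask 255.255.255.0 (/24)


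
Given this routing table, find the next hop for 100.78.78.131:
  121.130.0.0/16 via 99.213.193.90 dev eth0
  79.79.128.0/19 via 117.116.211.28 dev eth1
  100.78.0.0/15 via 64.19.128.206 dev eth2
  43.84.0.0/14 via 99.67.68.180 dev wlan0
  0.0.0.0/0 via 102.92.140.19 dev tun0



Longest prefix match for 100.78.78.131:
  /16 121.130.0.0: no
  /19 79.79.128.0: no
  /15 100.78.0.0: MATCH
  /14 43.84.0.0: no
  /0 0.0.0.0: MATCH
Selected: next-hop 64.19.128.206 via eth2 (matched /15)


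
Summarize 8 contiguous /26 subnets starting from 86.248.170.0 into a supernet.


Original prefix: /26
Number of subnets: 8 = 2^3
New prefix = 26 - 3 = 23
Supernet: 86.248.170.0/23


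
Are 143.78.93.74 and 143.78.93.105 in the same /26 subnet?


Mask: 255.255.255.192
143.78.93.74 AND mask = 143.78.93.64
143.78.93.105 AND mask = 143.78.93.64
Yes, same subnet (143.78.93.64)


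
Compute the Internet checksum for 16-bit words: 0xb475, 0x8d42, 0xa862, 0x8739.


Sum all words (with carry folding):
+ 0xb475 = 0xb475
+ 0x8d42 = 0x41b8
+ 0xa862 = 0xea1a
+ 0x8739 = 0x7154
One's complement: ~0x7154
Checksum = 0x8eab


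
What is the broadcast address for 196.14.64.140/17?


Network: 196.14.0.0/17
Host bits = 15
Set all host bits to 1:
Broadcast: 196.14.127.255


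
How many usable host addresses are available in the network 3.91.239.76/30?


Host bits = 32 - 30 = 2
Total addresses = 2^2 = 4
Usable = total - 2 (network and broadcast)
Usable hosts: 2


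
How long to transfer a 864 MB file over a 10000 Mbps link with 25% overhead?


Effective throughput = 10000 * (1 - 25/100) = 7500 Mbps
File size in Mb = 864 * 8 = 6912 Mb
Time = 6912 / 7500
Time = 0.9216 seconds


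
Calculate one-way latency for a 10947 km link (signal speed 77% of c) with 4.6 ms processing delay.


Speed = 0.77 * 3e5 km/s = 231000 km/s
Propagation delay = 10947 / 231000 = 0.0474 s = 47.3896 ms
Processing delay = 4.6 ms
Total one-way latency = 51.9896 ms


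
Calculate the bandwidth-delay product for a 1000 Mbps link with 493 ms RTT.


BDP = bandwidth * RTT
= 1000 Mbps * 493 ms
= 1000 * 1e6 * 493 / 1000 bits
= 493000000 bits
= 61625000 bytes
= 60180.6641 KB
BDP = 493000000 bits (61625000 bytes)


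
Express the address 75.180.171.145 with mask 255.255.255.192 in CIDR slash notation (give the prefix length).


Binary: 11111111.11111111.11111111.11000000
Count leading 1s
Prefix: /26


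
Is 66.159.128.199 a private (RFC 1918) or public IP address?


RFC 1918 private ranges:
  10.0.0.0/8 (10.0.0.0 - 10.255.255.255)
  172.16.0.0/12 (172.16.0.0 - 172.31.255.255)
  192.168.0.0/16 (192.168.0.0 - 192.168.255.255)
Public (not in any RFC 1918 range)


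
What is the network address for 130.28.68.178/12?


IP:   10000010.00011100.01000100.10110010
Mask: 11111111.11110000.00000000.00000000
AND operation:
Net:  10000010.00010000.00000000.00000000
Network: 130.16.0.0/12


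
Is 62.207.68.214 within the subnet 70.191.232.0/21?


Subnet network: 70.191.232.0
Test IP AND mask: 62.207.64.0
No, 62.207.68.214 is not in 70.191.232.0/21


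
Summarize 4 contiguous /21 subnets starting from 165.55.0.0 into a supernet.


Original prefix: /21
Number of subnets: 4 = 2^2
New prefix = 21 - 2 = 19
Supernet: 165.55.0.0/19


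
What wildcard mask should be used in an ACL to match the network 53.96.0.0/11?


Subnet mask: 255.224.0.0
Wildcard = 255.255.255.255 - subnet mask
255 - 255 = 0
255 - 224 = 31
255 - 0 = 255
255 - 0 = 255
Wildcard: 0.31.255.255


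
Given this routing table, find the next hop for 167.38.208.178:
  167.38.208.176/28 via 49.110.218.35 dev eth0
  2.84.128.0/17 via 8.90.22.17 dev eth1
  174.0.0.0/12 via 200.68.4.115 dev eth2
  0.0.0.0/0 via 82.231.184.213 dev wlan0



Longest prefix match for 167.38.208.178:
  /28 167.38.208.176: MATCH
  /17 2.84.128.0: no
  /12 174.0.0.0: no
  /0 0.0.0.0: MATCH
Selected: next-hop 49.110.218.35 via eth0 (matched /28)


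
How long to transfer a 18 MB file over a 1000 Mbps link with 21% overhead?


Effective throughput = 1000 * (1 - 21/100) = 790 Mbps
File size in Mb = 18 * 8 = 144 Mb
Time = 144 / 790
Time = 0.1823 seconds


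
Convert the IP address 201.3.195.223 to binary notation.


201 = 11001001
3 = 00000011
195 = 11000011
223 = 11011111
Binary: 11001001.00000011.11000011.11011111


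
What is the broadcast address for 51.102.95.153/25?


Network: 51.102.95.128/25
Host bits = 7
Set all host bits to 1:
Broadcast: 51.102.95.255


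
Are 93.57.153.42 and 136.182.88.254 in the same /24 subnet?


Mask: 255.255.255.0
93.57.153.42 AND mask = 93.57.153.0
136.182.88.254 AND mask = 136.182.88.0
No, different subnets (93.57.153.0 vs 136.182.88.0)


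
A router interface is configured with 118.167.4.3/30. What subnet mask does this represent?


/30 means 30 network bits, 2 host bits
Binary: 11111111111111111111111111111100
Mask: 255.255.255.252


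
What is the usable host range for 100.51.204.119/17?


Network: 100.51.128.0
Broadcast: 100.51.255.255
First usable = network + 1
Last usable = broadcast - 1
Range: 100.51.128.1 to 100.51.255.254


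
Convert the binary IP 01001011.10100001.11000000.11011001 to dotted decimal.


01001011 = 75
10100001 = 161
11000000 = 192
11011001 = 217
IP: 75.161.192.217


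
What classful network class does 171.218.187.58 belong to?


First octet: 171
Binary: 10101011
10xxxxxx -> Class B (128-191)
Class B, default mask 255.255.0.0 (/16)


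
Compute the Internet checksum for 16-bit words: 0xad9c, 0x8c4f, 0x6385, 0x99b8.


Sum all words (with carry folding):
+ 0xad9c = 0xad9c
+ 0x8c4f = 0x39ec
+ 0x6385 = 0x9d71
+ 0x99b8 = 0x372a
One's complement: ~0x372a
Checksum = 0xc8d5


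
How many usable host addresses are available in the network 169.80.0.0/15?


Host bits = 32 - 15 = 17
Total addresses = 2^17 = 131072
Usable = total - 2 (network and broadcast)
Usable hosts: 131070


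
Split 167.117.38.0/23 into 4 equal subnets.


New prefix = 23 + 2 = 25
Each subnet has 128 addresses
  167.117.38.0/25
  167.117.38.128/25
  167.117.39.0/25
  167.117.39.128/25
Subnets: 167.117.38.0/25, 167.117.38.128/25, 167.117.39.0/25, 167.117.39.128/25


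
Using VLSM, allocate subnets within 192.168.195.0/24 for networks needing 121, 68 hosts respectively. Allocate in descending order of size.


121 hosts -> /25 (126 usable): 192.168.195.0/25
68 hosts -> /25 (126 usable): 192.168.195.128/25
Allocation: 192.168.195.0/25 (121 hosts, 126 usable); 192.168.195.128/25 (68 hosts, 126 usable)


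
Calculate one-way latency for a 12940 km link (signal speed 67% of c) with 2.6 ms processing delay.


Speed = 0.67 * 3e5 km/s = 201000 km/s
Propagation delay = 12940 / 201000 = 0.0644 s = 64.3781 ms
Processing delay = 2.6 ms
Total one-way latency = 66.9781 ms


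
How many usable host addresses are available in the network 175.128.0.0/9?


Host bits = 32 - 9 = 23
Total addresses = 2^23 = 8388608
Usable = total - 2 (network and broadcast)
Usable hosts: 8388606


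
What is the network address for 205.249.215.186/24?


IP:   11001101.11111001.11010111.10111010
Mask: 11111111.11111111.11111111.00000000
AND operation:
Net:  11001101.11111001.11010111.00000000
Network: 205.249.215.0/24


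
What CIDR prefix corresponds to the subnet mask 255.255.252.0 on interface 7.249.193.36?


Binary: 11111111.11111111.11111100.00000000
Count leading 1s
Prefix: /22
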